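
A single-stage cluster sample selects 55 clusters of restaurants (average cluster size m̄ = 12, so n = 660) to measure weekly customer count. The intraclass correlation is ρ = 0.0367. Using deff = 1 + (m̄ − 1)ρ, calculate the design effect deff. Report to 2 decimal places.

1.40

deff = 1 + (12 − 1)·0.0367 = 1 + 0.4037 = 1.4037.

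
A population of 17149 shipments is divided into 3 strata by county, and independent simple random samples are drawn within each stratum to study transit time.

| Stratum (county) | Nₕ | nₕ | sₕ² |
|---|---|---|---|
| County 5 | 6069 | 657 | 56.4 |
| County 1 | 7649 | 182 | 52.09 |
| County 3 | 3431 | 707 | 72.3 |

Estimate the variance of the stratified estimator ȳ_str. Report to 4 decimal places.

Var(ȳ_str) = Σₕ Wₕ²(1 − fₕ)sₕ²/nₕ with Wₕ = Nₕ/N, N = 17149.
County 5: Wₕ = 0.35389819; term = 0.35389819²·(1 − 0.10825507)·56.4/657 = 0.0095876254.
County 1: Wₕ = 0.44603184; term = 0.44603184²·(1 − 0.02379396)·52.09/182 = 0.055584817.
County 3: Wₕ = 0.20006997; term = 0.20006997²·(1 − 0.20606237)·72.3/707 = 0.0032498933.
Sum = 0.068422336.

0.0684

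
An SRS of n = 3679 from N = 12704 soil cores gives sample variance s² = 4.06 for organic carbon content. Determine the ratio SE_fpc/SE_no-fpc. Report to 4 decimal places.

f = n/N = 3679/12704 = 0.28959383.
SE_no-fpc = √(s²/n) = 0.033219885; SE_fpc = √((1−f)s²/n) = 0.027999578.
Ratio = √(1−f) = 0.84285596.

0.8429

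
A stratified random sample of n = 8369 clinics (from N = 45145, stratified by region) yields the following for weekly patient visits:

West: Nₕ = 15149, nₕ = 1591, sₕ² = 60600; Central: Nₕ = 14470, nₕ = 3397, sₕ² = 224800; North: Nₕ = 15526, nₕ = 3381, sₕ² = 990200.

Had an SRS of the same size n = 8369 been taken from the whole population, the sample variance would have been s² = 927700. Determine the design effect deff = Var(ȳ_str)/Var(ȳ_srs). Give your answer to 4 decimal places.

0.4002

Var(ȳ_str) = Σ Wₕ²(1−fₕ)sₕ²/nₕ with Wₕ = Nₕ/45145:
  West: (15149/45145)²·(1−1591/15149)·60600/1591 = 3.8385104
  Central: (14470/45145)²·(1−3397/14470)·224800/3397 = 5.2025382
  North: (15526/45145)²·(1−3381/15526)·990200/3381 = 27.096646
  → Var(ȳ_str) = 36.137695.
Var(ȳ_srs) = (1 − 8369/45145)·927700/8369 = 90.300223.
deff = 36.137695 / 90.300223 = 0.4002.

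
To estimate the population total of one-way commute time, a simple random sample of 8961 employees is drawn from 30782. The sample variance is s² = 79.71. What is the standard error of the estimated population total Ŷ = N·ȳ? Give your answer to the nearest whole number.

Var(Ŷ) = N²·Var(ȳ) = N²·(1 − n/N)·s²/n.
f = 8961/30782 = 0.29111169; Var(ȳ) = 0.70888831·79.71/8961 = 0.0063057122.
Var(Ŷ) = 30782² · 0.0063057122 = 5.9748611 × 10^6.
SE(Ŷ) = √(5.9748611 × 10^6) = 2444.

2444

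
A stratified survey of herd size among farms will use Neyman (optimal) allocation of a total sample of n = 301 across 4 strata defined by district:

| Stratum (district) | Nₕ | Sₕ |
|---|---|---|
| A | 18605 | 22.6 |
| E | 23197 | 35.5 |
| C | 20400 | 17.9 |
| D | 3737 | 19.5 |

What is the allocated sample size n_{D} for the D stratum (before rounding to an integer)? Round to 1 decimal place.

Neyman allocation: nₕ = n·NₕSₕ / Σⱼ NⱼSⱼ.
Σ NⱼSⱼ = 18605·22.6 + 23197·35.5 + 20400·17.9 + 3737·19.5 = 1.681998 × 10^6.
n_{D} = 301·3737·19.5 / (1.681998 × 10^6) = 13.0.

13.0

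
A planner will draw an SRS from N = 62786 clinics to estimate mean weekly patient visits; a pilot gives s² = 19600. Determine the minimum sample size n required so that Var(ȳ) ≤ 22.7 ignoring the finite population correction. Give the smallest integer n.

864

Without fpc, n₀ = s²/D = 19600/22.7 = 863.4361.
Rounding up, n = 864.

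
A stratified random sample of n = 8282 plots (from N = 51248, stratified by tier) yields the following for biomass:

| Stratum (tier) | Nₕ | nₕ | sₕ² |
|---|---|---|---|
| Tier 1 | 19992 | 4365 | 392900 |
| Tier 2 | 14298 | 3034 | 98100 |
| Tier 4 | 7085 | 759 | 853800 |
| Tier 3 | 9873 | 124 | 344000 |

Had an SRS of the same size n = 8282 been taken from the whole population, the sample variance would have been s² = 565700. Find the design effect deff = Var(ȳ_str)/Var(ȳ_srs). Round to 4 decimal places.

2.3322

Var(ȳ_str) = Σ Wₕ²(1−fₕ)sₕ²/nₕ with Wₕ = Nₕ/51248:
  Tier 1: (19992/51248)²·(1−4365/19992)·392900/4365 = 10.707197
  Tier 2: (14298/51248)²·(1−3034/14298)·98100/3034 = 1.982748
  Tier 4: (7085/51248)²·(1−759/7085)·853800/759 = 19.196832
  Tier 3: (9873/51248)²·(1−124/9873)·344000/124 = 101.66984
  → Var(ȳ_str) = 133.55662.
Var(ȳ_srs) = (1 − 8282/51248)·565700/8282 = 57.266278.
deff = 133.55662 / 57.266278 = 2.3322.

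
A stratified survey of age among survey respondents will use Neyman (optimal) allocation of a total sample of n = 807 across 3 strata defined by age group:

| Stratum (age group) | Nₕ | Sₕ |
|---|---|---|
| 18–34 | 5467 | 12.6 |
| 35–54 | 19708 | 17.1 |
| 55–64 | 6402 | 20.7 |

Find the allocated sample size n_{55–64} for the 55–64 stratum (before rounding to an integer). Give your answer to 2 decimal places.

198.63

Neyman allocation: nₕ = n·NₕSₕ / Σⱼ NⱼSⱼ.
Σ NⱼSⱼ = 5467·12.6 + 19708·17.1 + 6402·20.7 = 538412.4.
n_{55–64} = 807·6402·20.7 / 538412.4 = 198.63.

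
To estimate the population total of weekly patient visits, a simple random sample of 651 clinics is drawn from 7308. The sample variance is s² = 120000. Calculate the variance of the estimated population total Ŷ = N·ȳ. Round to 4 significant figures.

8.968 × 10^9

Var(Ŷ) = N²·Var(ȳ) = N²·(1 − n/N)·s²/n.
f = 651/7308 = 0.08908046; Var(ȳ) = 0.91091954·120000/651 = 167.91144.
Var(Ŷ) = 7308² · 167.91144 = 8.9676234 × 10^9.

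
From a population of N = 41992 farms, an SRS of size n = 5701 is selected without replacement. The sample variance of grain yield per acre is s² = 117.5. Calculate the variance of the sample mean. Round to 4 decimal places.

0.0178

Under SRS without replacement, Var(ȳ) = (1 − f)·s²/n with f = n/N = 5701/41992 = 0.13576396.
Var(ȳ) = (1 − 0.13576396)·117.5/5701 = 0.86423604·0.020610419 = 0.017812267.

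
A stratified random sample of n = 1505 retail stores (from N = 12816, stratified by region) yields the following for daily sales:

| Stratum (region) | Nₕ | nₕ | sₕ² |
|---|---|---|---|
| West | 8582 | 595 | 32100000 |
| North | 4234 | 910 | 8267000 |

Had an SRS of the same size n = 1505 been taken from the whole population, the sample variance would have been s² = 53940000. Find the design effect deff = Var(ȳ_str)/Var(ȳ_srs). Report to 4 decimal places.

Var(ȳ_str) = Σ Wₕ²(1−fₕ)sₕ²/nₕ with Wₕ = Nₕ/12816:
  West: (8582/12816)²·(1−595/8582)·32100000/595 = 22514.135
  North: (4234/12816)²·(1−910/4234)·8267000/910 = 778.41898
  → Var(ȳ_str) = 23292.554.
Var(ȳ_srs) = (1 − 1505/12816)·53940000/1505 = 31631.73.
deff = 23292.554 / 31631.73 = 0.7364.

0.7364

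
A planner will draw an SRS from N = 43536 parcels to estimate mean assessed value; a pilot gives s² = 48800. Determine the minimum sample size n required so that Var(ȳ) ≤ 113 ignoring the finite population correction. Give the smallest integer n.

Without fpc, n₀ = s²/D = 48800/113 = 431.8584.
Rounding up, n = 432.

432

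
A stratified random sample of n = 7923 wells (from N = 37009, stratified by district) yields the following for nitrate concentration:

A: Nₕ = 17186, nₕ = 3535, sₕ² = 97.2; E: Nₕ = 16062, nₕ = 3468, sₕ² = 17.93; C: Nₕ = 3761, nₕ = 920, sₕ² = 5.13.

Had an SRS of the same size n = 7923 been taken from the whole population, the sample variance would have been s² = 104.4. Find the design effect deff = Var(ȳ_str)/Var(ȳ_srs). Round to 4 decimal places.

Var(ȳ_str) = Σ Wₕ²(1−fₕ)sₕ²/nₕ with Wₕ = Nₕ/37009:
  A: (17186/37009)²·(1−3535/17186)·97.2/3535 = 0.0047097887
  E: (16062/37009)²·(1−3468/16062)·17.93/3468 = 7.6357168 × 10^-4
  C: (3761/37009)²·(1−920/3761)·5.13/920 = 4.3500015 × 10^-5
  → Var(ȳ_str) = 0.0055168604.
Var(ȳ_srs) = (1 − 7923/37009)·104.4/7923 = 0.010355892.
deff = 0.0055168604 / 0.010355892 = 0.5327.

0.5327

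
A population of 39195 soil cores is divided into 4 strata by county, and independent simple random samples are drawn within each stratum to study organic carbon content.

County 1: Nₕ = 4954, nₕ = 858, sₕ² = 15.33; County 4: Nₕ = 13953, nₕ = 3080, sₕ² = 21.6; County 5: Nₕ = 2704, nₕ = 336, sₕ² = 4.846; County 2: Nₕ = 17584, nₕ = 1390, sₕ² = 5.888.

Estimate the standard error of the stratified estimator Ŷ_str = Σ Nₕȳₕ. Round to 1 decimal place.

Var(Ŷ_str) = Σₕ Nₕ²(1 − fₕ)sₕ²/nₕ.
County 1: 4954²·(1 − 858/4954)·15.33/858 = 362552.43.
County 4: 13953²·(1 − 3080/13953)·21.6/3080 = 1.0639471 × 10^6.
County 5: 2704²·(1 − 336/2704)·4.846/336 = 92349.068.
County 2: 17584²·(1 − 1390/17584)·5.888/1390 = 1.2062152 × 10^6.
Sum = 2.7250638 × 10^6.
SE = √(2.7250638 × 10^6) = 1650.8.

1650.8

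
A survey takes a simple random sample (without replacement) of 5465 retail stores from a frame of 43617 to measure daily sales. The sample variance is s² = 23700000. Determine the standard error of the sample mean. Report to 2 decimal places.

Under SRS without replacement, Var(ȳ) = (1 − f)·s²/n with f = n/N = 5465/43617 = 0.12529518.
Var(ȳ) = (1 − 0.12529518)·23700000/5465 = 0.87470482·4336.688 = 3793.3219.
SE(ȳ) = √(3793.3219) = 61.59.

61.59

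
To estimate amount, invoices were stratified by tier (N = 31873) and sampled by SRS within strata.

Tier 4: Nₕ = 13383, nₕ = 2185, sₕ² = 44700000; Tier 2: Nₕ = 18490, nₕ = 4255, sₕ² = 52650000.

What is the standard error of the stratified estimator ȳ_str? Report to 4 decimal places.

Var(ȳ_str) = Σₕ Wₕ²(1 − fₕ)sₕ²/nₕ with Wₕ = Nₕ/N, N = 31873.
Tier 4: Wₕ = 0.41988517; term = 0.41988517²·(1 − 0.16326683)·44700000/2185 = 3017.8951.
Tier 2: Wₕ = 0.58011483; term = 0.58011483²·(1 − 0.23012439)·52650000/4255 = 3205.8803.
Sum = 6223.7754.
SE = √(6223.7754) = 78.8909.

78.8909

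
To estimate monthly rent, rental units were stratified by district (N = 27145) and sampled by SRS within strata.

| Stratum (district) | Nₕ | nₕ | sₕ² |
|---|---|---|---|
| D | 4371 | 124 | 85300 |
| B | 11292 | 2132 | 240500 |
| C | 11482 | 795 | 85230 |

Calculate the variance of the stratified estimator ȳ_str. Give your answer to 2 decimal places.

Var(ȳ_str) = Σₕ Wₕ²(1 − fₕ)sₕ²/nₕ with Wₕ = Nₕ/N, N = 27145.
D: Wₕ = 0.16102413; term = 0.16102413²·(1 − 0.02836879)·85300/124 = 17.330485.
B: Wₕ = 0.41598821; term = 0.41598821²·(1 − 0.18880623)·240500/2132 = 15.834871.
C: Wₕ = 0.42298766; term = 0.42298766²·(1 − 0.06923881)·85230/795 = 17.853321.
Sum = 51.018677.

51.02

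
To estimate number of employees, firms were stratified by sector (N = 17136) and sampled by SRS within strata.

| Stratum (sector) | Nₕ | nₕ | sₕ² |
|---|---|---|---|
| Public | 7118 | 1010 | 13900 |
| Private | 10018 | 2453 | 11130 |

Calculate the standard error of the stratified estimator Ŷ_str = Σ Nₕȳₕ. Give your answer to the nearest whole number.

30695

Var(Ŷ_str) = Σₕ Nₕ²(1 − fₕ)sₕ²/nₕ.
Public: 7118²·(1 − 1010/7118)·13900/1010 = 5.9834331 × 10^8.
Private: 10018²·(1 − 2453/10018)·11130/2453 = 3.4386468 × 10^8.
Sum = 9.4220799 × 10^8.
SE = √(9.4220799 × 10^8) = 30695.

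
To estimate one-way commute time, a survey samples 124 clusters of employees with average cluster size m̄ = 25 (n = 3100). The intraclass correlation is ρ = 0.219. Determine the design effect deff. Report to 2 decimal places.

deff = 1 + (25 − 1)·0.219 = 1 + 5.256 = 6.256.

6.26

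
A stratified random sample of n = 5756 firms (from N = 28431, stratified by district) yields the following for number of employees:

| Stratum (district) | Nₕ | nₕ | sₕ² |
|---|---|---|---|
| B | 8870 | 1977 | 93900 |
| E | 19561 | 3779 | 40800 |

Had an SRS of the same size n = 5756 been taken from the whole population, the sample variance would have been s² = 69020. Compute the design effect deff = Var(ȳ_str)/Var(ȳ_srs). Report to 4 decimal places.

Var(ȳ_str) = Σ Wₕ²(1−fₕ)sₕ²/nₕ with Wₕ = Nₕ/28431:
  B: (8870/28431)²·(1−1977/8870)·93900/1977 = 3.5925809
  E: (19561/28431)²·(1−3779/19561)·40800/3779 = 4.123368
  → Var(ȳ_str) = 7.7159489.
Var(ȳ_srs) = (1 − 5756/28431)·69020/5756 = 9.5633341.
deff = 7.7159489 / 9.5633341 = 0.8068.

0.8068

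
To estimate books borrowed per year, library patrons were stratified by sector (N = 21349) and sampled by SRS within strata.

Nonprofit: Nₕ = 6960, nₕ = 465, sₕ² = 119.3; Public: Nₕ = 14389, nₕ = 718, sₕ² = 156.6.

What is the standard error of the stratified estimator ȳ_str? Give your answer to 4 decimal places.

0.3458

Var(ȳ_str) = Σₕ Wₕ²(1 − fₕ)sₕ²/nₕ with Wₕ = Nₕ/N, N = 21349.
Nonprofit: Wₕ = 0.32601059; term = 0.32601059²·(1 − 0.06681034)·119.3/465 = 0.025446075.
Public: Wₕ = 0.67398941; term = 0.67398941²·(1 − 0.04989923)·156.6/718 = 0.094133268.
Sum = 0.11957934.
SE = √(0.11957934) = 0.3458.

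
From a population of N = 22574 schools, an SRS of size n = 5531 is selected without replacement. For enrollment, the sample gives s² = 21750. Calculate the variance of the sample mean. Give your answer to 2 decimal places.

2.97

Under SRS without replacement, Var(ȳ) = (1 − f)·s²/n with f = n/N = 5531/22574 = 0.24501639.
Var(ȳ) = (1 − 0.24501639)·21750/5531 = 0.75498361·3.9323811 = 2.9688833.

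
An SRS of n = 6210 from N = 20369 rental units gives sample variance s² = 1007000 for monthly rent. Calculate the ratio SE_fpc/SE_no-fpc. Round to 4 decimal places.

f = n/N = 6210/20369 = 0.30487506.
SE_no-fpc = √(s²/n) = 12.73412; SE_fpc = √((1−f)s²/n) = 10.616965.
Ratio = √(1−f) = 0.83374153.

0.8337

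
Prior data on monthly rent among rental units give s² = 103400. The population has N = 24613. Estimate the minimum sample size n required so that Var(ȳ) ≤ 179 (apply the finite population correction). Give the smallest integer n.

565

Without fpc, n₀ = s²/D = 103400/179 = 577.6536.
With fpc, (1 − n/N)·s²/n ≤ D requires n ≥ n₀/(1 + n₀/N) = 577.6536/(1 + 577.6536/24613) = 564.4073.
Rounding up, n = 565.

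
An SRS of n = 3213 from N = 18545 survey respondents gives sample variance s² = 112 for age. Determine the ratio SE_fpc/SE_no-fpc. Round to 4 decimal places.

f = n/N = 3213/18545 = 0.17325425.
SE_no-fpc = √(s²/n) = 0.18670401; SE_fpc = √((1−f)s²/n) = 0.16976167.
Ratio = √(1−f) = 0.90925560.

0.9093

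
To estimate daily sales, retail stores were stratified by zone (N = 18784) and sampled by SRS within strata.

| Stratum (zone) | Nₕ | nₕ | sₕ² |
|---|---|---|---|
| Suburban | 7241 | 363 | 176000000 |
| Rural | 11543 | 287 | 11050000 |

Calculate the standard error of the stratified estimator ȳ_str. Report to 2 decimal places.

287.43

Var(ȳ_str) = Σₕ Wₕ²(1 − fₕ)sₕ²/nₕ with Wₕ = Nₕ/N, N = 18784.
Suburban: Wₕ = 0.38548765; term = 0.38548765²·(1 − 0.05013120)·176000000/363 = 68436.943.
Rural: Wₕ = 0.61451235; term = 0.61451235²·(1 − 0.02486355)·11050000/287 = 14177.74.
Sum = 82614.683.
SE = √(82614.683) = 287.43.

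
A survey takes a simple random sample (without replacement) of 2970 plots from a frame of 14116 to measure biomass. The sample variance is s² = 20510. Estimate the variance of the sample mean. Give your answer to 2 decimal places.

Under SRS without replacement, Var(ȳ) = (1 − f)·s²/n with f = n/N = 2970/14116 = 0.21039955.
Var(ȳ) = (1 − 0.21039955)·20510/2970 = 0.78960045·6.9057239 = 5.4527627.

5.45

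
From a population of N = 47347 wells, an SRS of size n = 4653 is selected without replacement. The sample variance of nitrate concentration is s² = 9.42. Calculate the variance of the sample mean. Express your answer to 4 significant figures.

Under SRS without replacement, Var(ȳ) = (1 − f)·s²/n with f = n/N = 4653/47347 = 0.09827444.
Var(ȳ) = (1 − 0.09827444)·9.42/4653 = 0.90172556·0.0020245003 = 0.0018255437.

0.001826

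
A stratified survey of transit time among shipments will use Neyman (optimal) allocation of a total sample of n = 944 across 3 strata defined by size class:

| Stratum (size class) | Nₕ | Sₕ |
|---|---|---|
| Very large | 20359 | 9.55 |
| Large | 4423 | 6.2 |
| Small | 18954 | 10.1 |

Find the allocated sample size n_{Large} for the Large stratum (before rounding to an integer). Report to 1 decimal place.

62.6

Neyman allocation: nₕ = n·NₕSₕ / Σⱼ NⱼSⱼ.
Σ NⱼSⱼ = 20359·9.55 + 4423·6.2 + 18954·10.1 = 413286.45.
n_{Large} = 944·4423·6.2 / 413286.45 = 62.6.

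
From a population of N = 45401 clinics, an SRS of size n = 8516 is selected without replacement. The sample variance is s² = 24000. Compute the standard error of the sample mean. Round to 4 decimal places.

1.5131

Under SRS without replacement, Var(ȳ) = (1 − f)·s²/n with f = n/N = 8516/45401 = 0.18757296.
Var(ȳ) = (1 − 0.18757296)·24000/8516 = 0.81242704·2.8182245 = 2.2896018.
SE(ȳ) = √(2.2896018) = 1.5131.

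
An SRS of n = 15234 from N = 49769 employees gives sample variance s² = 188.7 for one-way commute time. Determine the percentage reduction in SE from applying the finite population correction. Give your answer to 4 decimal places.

f = n/N = 15234/49769 = 0.30609415.
SE_no-fpc = √(s²/n) = 0.11129585; SE_fpc = √((1−f)s²/n) = 0.092710569.
Ratio = √(1−f) = 0.83301011. Reduction = 100·(1 − 0.83301011) = 16.6990%.

16.6990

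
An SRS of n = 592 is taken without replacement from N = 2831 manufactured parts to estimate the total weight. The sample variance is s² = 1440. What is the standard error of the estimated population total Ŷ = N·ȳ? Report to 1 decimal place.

Var(Ŷ) = N²·Var(ȳ) = N²·(1 − n/N)·s²/n.
f = 592/2831 = 0.20911339; Var(ȳ) = 0.79088661·1440/592 = 1.9237782.
Var(Ŷ) = 2831² · 1.9237782 = 1.5418238 × 10^7.
SE(Ŷ) = √(1.5418238 × 10^7) = 3926.6.

3926.6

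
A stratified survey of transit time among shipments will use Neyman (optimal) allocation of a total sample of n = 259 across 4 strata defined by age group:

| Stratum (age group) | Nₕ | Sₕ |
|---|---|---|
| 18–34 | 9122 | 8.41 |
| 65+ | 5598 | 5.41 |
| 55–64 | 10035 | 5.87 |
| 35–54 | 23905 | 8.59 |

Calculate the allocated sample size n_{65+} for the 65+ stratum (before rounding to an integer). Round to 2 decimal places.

Neyman allocation: nₕ = n·NₕSₕ / Σⱼ NⱼSⱼ.
Σ NⱼSⱼ = 9122·8.41 + 5598·5.41 + 10035·5.87 + 23905·8.59 = 371250.6.
n_{65+} = 259·5598·5.41 / 371250.6 = 21.13.

21.13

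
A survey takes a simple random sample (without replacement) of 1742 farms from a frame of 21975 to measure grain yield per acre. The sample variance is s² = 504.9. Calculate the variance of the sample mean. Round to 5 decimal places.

0.26686

Under SRS without replacement, Var(ȳ) = (1 − f)·s²/n with f = n/N = 1742/21975 = 0.07927190.
Var(ȳ) = (1 − 0.07927190)·504.9/1742 = 0.92072810·0.28983927 = 0.26686316.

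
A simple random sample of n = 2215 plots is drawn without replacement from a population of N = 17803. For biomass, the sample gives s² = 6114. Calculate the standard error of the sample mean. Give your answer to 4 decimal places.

1.5546

Under SRS without replacement, Var(ȳ) = (1 − f)·s²/n with f = n/N = 2215/17803 = 0.12441723.
Var(ȳ) = (1 − 0.12441723)·6114/2215 = 0.87558277·2.7602709 = 2.4168456.
SE(ȳ) = √(2.4168456) = 1.5546.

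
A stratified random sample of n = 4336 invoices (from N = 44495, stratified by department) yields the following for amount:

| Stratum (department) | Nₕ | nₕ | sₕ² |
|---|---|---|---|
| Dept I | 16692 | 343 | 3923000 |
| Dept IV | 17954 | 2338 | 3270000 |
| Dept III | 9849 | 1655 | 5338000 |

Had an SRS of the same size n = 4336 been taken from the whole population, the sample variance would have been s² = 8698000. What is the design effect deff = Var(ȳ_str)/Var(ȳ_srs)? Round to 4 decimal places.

Var(ȳ_str) = Σ Wₕ²(1−fₕ)sₕ²/nₕ with Wₕ = Nₕ/44495:
  Dept I: (16692/44495)²·(1−343/16692)·3923000/343 = 1576.5267
  Dept IV: (17954/44495)²·(1−2338/17954)·3270000/2338 = 198.06687
  Dept III: (9849/44495)²·(1−1655/9849)·5338000/1655 = 131.47593
  → Var(ȳ_str) = 1906.0695.
Var(ȳ_srs) = (1 − 4336/44495)·8698000/4336 = 1810.5137.
deff = 1906.0695 / 1810.5137 = 1.0528.

1.0528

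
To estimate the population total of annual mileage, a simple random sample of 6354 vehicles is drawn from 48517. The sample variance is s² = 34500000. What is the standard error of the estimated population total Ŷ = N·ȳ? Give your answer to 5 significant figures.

3.3327 × 10^6

Var(Ŷ) = N²·Var(ȳ) = N²·(1 − n/N)·s²/n.
f = 6354/48517 = 0.13096440; Var(ȳ) = 0.86903560·34500000/6354 = 4718.5597.
Var(Ŷ) = 48517² · 4718.5597 = 1.1107014 × 10^13.
SE(Ŷ) = √(1.1107014 × 10^13) = 3.3327 × 10^6.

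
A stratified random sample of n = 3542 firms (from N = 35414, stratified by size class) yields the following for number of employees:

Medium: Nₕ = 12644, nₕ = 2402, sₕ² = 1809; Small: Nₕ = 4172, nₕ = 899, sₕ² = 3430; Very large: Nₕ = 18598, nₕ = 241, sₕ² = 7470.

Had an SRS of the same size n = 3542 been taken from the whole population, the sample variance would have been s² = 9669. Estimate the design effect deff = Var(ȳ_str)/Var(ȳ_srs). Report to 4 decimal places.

3.4830

Var(ȳ_str) = Σ Wₕ²(1−fₕ)sₕ²/nₕ with Wₕ = Nₕ/35414:
  Medium: (12644/35414)²·(1−2402/12644)·1809/2402 = 0.077765122
  Small: (4172/35414)²·(1−899/4172)·3430/899 = 0.041540792
  Very large: (18598/35414)²·(1−241/18598)·7470/241 = 8.4376507
  → Var(ȳ_str) = 8.5569566.
Var(ȳ_srs) = (1 − 3542/35414)·9669/3542 = 2.456786.
deff = 8.5569566 / 2.456786 = 3.4830.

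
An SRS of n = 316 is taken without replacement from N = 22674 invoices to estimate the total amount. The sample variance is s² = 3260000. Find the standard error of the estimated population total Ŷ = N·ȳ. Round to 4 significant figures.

2.287 × 10^6

Var(Ŷ) = N²·Var(ȳ) = N²·(1 − n/N)·s²/n.
f = 316/22674 = 0.01393667; Var(ȳ) = 0.98606333·3260000/316 = 10172.679.
Var(Ŷ) = 22674² · 10172.679 = 5.2298788 × 10^12.
SE(Ŷ) = √(5.2298788 × 10^12) = 2.287 × 10^6.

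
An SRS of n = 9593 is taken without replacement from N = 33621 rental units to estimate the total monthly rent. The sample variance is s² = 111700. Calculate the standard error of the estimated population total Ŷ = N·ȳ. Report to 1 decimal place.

Var(Ŷ) = N²·Var(ȳ) = N²·(1 − n/N)·s²/n.
f = 9593/33621 = 0.28532762; Var(ȳ) = 0.71467238·111700/9593 = 8.3215787.
Var(Ŷ) = 33621² · 8.3215787 = 9.4064766 × 10^9.
SE(Ŷ) = √(9.4064766 × 10^9) = 96987.0.

96987.0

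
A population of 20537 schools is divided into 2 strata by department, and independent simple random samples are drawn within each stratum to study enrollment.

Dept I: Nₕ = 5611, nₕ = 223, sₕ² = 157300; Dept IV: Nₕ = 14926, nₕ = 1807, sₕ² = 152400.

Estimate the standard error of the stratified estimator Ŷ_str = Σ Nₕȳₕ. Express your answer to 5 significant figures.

Var(Ŷ_str) = Σₕ Nₕ²(1 − fₕ)sₕ²/nₕ.
Dept I: 5611²·(1 − 223/5611)·157300/223 = 2.1325131 × 10^10.
Dept IV: 14926²·(1 − 1807/14926)·152400/1807 = 1.6514711 × 10^10.
Sum = 3.7839842 × 10^10.
SE = √(3.7839842 × 10^10) = 194520.

194520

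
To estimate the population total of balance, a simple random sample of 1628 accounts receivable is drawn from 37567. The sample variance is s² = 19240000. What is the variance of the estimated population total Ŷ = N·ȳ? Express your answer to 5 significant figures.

Var(Ŷ) = N²·Var(ȳ) = N²·(1 − n/N)·s²/n.
f = 1628/37567 = 0.04333591; Var(ȳ) = 0.95666409·19240000/1628 = 11306.03.
Var(Ŷ) = 37567² · 11306.03 = 1.5955968 × 10^13.

1.5956 × 10^13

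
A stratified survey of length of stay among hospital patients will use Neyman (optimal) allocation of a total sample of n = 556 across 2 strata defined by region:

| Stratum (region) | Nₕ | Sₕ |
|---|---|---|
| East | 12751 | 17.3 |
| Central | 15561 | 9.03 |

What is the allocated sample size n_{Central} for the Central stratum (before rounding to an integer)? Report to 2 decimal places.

Neyman allocation: nₕ = n·NₕSₕ / Σⱼ NⱼSⱼ.
Σ NⱼSⱼ = 12751·17.3 + 15561·9.03 = 361108.13.
n_{Central} = 556·15561·9.03 / 361108.13 = 216.35.

216.35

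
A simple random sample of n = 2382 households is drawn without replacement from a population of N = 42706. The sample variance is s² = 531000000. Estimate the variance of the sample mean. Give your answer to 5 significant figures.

210490

Under SRS without replacement, Var(ȳ) = (1 − f)·s²/n with f = n/N = 2382/42706 = 0.05577671.
Var(ȳ) = (1 − 0.05577671)·531000000/2382 = 0.94422329·222921.91 = 210488.06.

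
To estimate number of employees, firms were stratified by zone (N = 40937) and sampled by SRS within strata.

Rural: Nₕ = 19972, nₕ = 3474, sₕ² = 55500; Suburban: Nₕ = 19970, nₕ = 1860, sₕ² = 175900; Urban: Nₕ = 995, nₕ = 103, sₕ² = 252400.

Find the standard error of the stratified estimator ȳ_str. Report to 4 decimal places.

4.9847

Var(ȳ_str) = Σₕ Wₕ²(1 − fₕ)sₕ²/nₕ with Wₕ = Nₕ/N, N = 40937.
Rural: Wₕ = 0.48787161; term = 0.48787161²·(1 − 0.17394352)·55500/3474 = 3.1411162.
Suburban: Wₕ = 0.48782275; term = 0.48782275²·(1 − 0.09313971)·175900/1860 = 20.408796.
Urban: Wₕ = 0.02430564; term = 0.02430564²·(1 − 0.10351759)·252400/103 = 1.2978008.
Sum = 24.847713.
SE = √(24.847713) = 4.9847.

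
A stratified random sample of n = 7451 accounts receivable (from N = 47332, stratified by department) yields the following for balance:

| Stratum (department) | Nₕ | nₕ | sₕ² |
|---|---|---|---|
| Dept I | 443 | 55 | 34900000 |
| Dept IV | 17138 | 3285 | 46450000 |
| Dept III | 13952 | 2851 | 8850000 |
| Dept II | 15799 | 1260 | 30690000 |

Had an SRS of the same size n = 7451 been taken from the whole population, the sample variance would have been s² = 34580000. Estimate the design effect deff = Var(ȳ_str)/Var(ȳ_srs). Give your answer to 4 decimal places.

Var(ȳ_str) = Σ Wₕ²(1−fₕ)sₕ²/nₕ with Wₕ = Nₕ/47332:
  Dept I: (443/47332)²·(1−55/443)·34900000/55 = 48.684249
  Dept IV: (17138/47332)²·(1−3285/17138)·46450000/3285 = 1498.4581
  Dept III: (13952/47332)²·(1−2851/13952)·8850000/2851 = 214.60257
  Dept II: (15799/47332)²·(1−1260/15799)·30690000/1260 = 2497.3578
  → Var(ȳ_str) = 4259.1027.
Var(ȳ_srs) = (1 − 7451/47332)·34580000/7451 = 3910.4038.
deff = 4259.1027 / 3910.4038 = 1.0892.

1.0892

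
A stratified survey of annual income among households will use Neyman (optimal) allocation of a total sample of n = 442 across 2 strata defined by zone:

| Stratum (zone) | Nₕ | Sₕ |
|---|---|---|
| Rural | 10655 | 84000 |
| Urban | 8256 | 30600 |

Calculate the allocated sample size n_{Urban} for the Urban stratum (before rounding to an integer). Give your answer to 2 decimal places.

Neyman allocation: nₕ = n·NₕSₕ / Σⱼ NⱼSⱼ.
Σ NⱼSⱼ = 10655·84000 + 8256·30600 = 1.1476536 × 10^9.
n_{Urban} = 442·8256·30600 / (1.1476536 × 10^9) = 97.30.

97.30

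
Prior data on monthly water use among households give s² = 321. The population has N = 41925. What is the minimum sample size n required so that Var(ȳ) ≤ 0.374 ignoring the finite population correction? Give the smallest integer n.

Without fpc, n₀ = s²/D = 321/0.374 = 858.2888.
Rounding up, n = 859.

859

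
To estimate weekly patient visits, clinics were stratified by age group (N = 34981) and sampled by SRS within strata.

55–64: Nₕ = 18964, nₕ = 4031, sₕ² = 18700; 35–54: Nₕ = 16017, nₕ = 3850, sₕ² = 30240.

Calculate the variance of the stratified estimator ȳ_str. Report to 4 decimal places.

2.3245

Var(ȳ_str) = Σₕ Wₕ²(1 − fₕ)sₕ²/nₕ with Wₕ = Nₕ/N, N = 34981.
55–64: Wₕ = 0.54212287; term = 0.54212287²·(1 − 0.21256064)·18700/4031 = 1.0735972.
35–54: Wₕ = 0.45787713; term = 0.45787713²·(1 − 0.24036961)·30240/3850 = 1.2508963.
Sum = 2.3244935.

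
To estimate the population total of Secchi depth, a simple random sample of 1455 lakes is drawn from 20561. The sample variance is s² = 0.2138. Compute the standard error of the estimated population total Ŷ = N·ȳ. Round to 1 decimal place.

240.3

Var(Ŷ) = N²·Var(ȳ) = N²·(1 − n/N)·s²/n.
f = 1455/20561 = 0.07076504; Var(ȳ) = 0.92923496·0.2138/1455 = 1.3654325 × 10^-4.
Var(Ŷ) = 20561² · (1.3654325 × 10^-4) = 57724.304.
SE(Ŷ) = √(57724.304) = 240.3.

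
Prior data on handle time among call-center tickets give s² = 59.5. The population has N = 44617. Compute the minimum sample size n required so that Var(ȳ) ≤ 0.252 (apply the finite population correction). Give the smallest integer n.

235

Without fpc, n₀ = s²/D = 59.5/0.252 = 236.1111.
With fpc, (1 − n/N)·s²/n ≤ D requires n ≥ n₀/(1 + n₀/N) = 236.1111/(1 + 236.1111/44617) = 234.8682.
Rounding up, n = 235.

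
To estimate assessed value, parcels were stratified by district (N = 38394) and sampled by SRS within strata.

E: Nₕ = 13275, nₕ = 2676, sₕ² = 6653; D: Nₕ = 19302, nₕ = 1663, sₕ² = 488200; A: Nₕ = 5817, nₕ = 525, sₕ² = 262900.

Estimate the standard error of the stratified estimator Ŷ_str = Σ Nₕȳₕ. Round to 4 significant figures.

340200

Var(Ŷ_str) = Σₕ Nₕ²(1 − fₕ)sₕ²/nₕ.
E: 13275²·(1 − 2676/13275)·6653/2676 = 3.4980889 × 10^8.
D: 19302²·(1 − 1663/19302)·488200/1663 = 9.994977 × 10^10.
A: 5817²·(1 − 525/5817)·262900/525 = 1.5415236 × 10^10.
Sum = 1.1571481 × 10^11.
SE = √(1.1571481 × 10^11) = 340200.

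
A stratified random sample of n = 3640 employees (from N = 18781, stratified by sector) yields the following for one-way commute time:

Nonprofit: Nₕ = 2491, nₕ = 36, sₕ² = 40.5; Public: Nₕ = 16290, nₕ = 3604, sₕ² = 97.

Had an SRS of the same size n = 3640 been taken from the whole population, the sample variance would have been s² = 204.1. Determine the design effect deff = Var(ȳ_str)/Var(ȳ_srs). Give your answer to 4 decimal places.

Var(ȳ_str) = Σ Wₕ²(1−fₕ)sₕ²/nₕ with Wₕ = Nₕ/18781:
  Nonprofit: (2491/18781)²·(1−36/2491)·40.5/36 = 0.019504747
  Public: (16290/18781)²·(1−3604/16290)·97/3604 = 0.015768679
  → Var(ȳ_str) = 0.035273426.
Var(ȳ_srs) = (1 − 3640/18781)·204.1/3640 = 0.045204063.
deff = 0.035273426 / 0.045204063 = 0.7803.

0.7803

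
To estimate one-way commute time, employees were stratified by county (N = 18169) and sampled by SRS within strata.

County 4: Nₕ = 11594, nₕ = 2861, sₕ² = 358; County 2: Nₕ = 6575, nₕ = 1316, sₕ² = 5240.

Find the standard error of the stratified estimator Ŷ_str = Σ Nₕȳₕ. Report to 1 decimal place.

12261.8

Var(Ŷ_str) = Σₕ Nₕ²(1 − fₕ)sₕ²/nₕ.
County 4: 11594²·(1 − 2861/11594)·358/2861 = 1.2669571 × 10^7.
County 2: 6575²·(1 − 1316/6575)·5240/1316 = 1.376811 × 10^8.
Sum = 1.5035067 × 10^8.
SE = √(1.5035067 × 10^8) = 12261.8.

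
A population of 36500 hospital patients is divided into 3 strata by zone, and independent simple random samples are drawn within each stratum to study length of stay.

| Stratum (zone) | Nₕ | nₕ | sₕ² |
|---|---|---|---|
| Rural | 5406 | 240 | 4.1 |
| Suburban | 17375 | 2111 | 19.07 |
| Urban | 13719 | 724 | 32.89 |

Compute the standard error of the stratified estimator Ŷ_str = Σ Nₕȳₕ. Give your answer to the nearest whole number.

3312

Var(Ŷ_str) = Σₕ Nₕ²(1 − fₕ)sₕ²/nₕ.
Rural: 5406²·(1 − 240/5406)·4.1/240 = 477093.01.
Suburban: 17375²·(1 − 2111/17375)·19.07/2111 = 2.395828 × 10^6.
Urban: 13719²·(1 − 724/13719)·32.89/724 = 8.0988629 × 10^6.
Sum = 1.0971784 × 10^7.
SE = √(1.0971784 × 10^7) = 3312.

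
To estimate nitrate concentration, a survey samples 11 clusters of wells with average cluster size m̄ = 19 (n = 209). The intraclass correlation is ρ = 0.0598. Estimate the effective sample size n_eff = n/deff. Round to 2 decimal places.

deff = 1 + (19 − 1)·0.0598 = 1 + 1.0764 = 2.0764.
n_eff = 209 / 2.0764 = 100.65.

100.65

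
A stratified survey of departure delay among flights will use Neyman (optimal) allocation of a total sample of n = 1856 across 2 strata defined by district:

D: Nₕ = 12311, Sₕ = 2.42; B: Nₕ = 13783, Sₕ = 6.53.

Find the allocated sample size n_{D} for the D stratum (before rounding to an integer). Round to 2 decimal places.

461.58

Neyman allocation: nₕ = n·NₕSₕ / Σⱼ NⱼSⱼ.
Σ NⱼSⱼ = 12311·2.42 + 13783·6.53 = 119795.61.
n_{D} = 1856·12311·2.42 / 119795.61 = 461.58.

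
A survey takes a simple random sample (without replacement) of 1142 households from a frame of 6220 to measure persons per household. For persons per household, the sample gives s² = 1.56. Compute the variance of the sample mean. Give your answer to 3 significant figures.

0.00112

Under SRS without replacement, Var(ȳ) = (1 − f)·s²/n with f = n/N = 1142/6220 = 0.18360129.
Var(ȳ) = (1 − 0.18360129)·1.56/1142 = 0.81639871·0.0013660245 = 0.0011152207.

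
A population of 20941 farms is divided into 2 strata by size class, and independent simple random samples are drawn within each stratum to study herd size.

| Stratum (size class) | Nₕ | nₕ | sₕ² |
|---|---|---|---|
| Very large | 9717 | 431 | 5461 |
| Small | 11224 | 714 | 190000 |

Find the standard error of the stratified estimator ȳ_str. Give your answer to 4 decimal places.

8.6134

Var(ȳ_str) = Σₕ Wₕ²(1 − fₕ)sₕ²/nₕ with Wₕ = Nₕ/N, N = 20941.
Very large: Wₕ = 0.46401796; term = 0.46401796²·(1 − 0.04435525)·5461/431 = 2.6071196.
Small: Wₕ = 0.53598204; term = 0.53598204²·(1 − 0.06361368)·190000/714 = 71.58317.
Sum = 74.19029.
SE = √(74.19029) = 8.6134.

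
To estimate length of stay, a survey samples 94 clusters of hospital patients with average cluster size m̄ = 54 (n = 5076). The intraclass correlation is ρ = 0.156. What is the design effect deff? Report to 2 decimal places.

deff = 1 + (54 − 1)·0.156 = 1 + 8.268 = 9.268.

9.27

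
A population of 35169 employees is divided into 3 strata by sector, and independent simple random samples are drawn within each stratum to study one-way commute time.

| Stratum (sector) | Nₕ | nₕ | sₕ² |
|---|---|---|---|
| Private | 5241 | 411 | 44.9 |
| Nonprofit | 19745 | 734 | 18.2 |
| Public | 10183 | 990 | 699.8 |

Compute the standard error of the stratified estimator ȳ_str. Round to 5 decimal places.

Var(ȳ_str) = Σₕ Wₕ²(1 − fₕ)sₕ²/nₕ with Wₕ = Nₕ/N, N = 35169.
Private: Wₕ = 0.14902329; term = 0.14902329²·(1 − 0.07842015)·44.9/411 = 0.002235866.
Nonprofit: Wₕ = 0.56143194; term = 0.56143194²·(1 − 0.03717397)·18.2/734 = 0.0075251886.
Public: Wₕ = 0.28954477; term = 0.28954477²·(1 − 0.09722086)·699.8/990 = 0.053499745.
Sum = 0.0632608.
SE = √(0.0632608) = 0.25152.

0.25152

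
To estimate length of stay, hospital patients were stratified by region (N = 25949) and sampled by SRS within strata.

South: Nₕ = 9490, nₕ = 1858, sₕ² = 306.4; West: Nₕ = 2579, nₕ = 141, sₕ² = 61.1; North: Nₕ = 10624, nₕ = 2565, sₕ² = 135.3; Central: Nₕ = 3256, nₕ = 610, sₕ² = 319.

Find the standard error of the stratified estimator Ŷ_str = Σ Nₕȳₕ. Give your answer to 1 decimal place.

4867.3

Var(Ŷ_str) = Σₕ Nₕ²(1 − fₕ)sₕ²/nₕ.
South: 9490²·(1 − 1858/9490)·306.4/1858 = 1.194394 × 10^7.
West: 2579²·(1 − 141/2579)·61.1/141 = 2.7246275 × 10^6.
North: 10624²·(1 − 2565/10624)·135.3/2565 = 4.5162674 × 10^6.
Central: 3256²·(1 − 610/3256)·319/610 = 4.5054179 × 10^6.
Sum = 2.3690253 × 10^7.
SE = √(2.3690253 × 10^7) = 4867.3.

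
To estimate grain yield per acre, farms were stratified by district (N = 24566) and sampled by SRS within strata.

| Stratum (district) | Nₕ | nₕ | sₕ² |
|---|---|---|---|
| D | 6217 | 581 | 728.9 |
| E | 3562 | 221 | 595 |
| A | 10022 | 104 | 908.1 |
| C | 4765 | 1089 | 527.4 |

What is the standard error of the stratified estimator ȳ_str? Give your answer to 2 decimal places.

1.26

Var(ȳ_str) = Σₕ Wₕ²(1 − fₕ)sₕ²/nₕ with Wₕ = Nₕ/N, N = 24566.
D: Wₕ = 0.25307335; term = 0.25307335²·(1 − 0.09345343)·728.9/581 = 0.072840811.
E: Wₕ = 0.14499715; term = 0.14499715²·(1 − 0.06204380)·595/221 = 0.053091646.
A: Wₕ = 0.40796222; term = 0.40796222²·(1 − 0.01037717)·908.1/104 = 1.4381691.
C: Wₕ = 0.19396727; term = 0.19396727²·(1 − 0.22854145)·527.4/1089 = 0.014056648.
Sum = 1.5781582.
SE = √(1.5781582) = 1.26.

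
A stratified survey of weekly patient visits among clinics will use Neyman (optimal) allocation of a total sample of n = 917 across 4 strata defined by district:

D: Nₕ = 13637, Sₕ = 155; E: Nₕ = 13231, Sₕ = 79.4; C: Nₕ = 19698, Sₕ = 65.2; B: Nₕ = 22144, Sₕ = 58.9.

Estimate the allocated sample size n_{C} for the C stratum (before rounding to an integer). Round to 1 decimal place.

Neyman allocation: nₕ = n·NₕSₕ / Σⱼ NⱼSⱼ.
Σ NⱼSⱼ = 13637·155 + 13231·79.4 + 19698·65.2 + 22144·58.9 = 5.7528676 × 10^6.
n_{C} = 917·19698·65.2 / (5.7528676 × 10^6) = 204.7.

204.7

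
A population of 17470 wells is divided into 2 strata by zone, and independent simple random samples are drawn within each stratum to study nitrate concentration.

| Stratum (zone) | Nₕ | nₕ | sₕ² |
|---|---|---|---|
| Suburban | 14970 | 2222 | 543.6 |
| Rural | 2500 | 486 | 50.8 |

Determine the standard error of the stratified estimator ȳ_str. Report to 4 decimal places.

0.3933

Var(ȳ_str) = Σₕ Wₕ²(1 − fₕ)sₕ²/nₕ with Wₕ = Nₕ/N, N = 17470.
Suburban: Wₕ = 0.85689754; term = 0.85689754²·(1 − 0.14843019)·543.6/2222 = 0.15297253.
Rural: Wₕ = 0.14310246; term = 0.14310246²·(1 − 0.19440000)·50.8/486 = 0.0017244123.
Sum = 0.15469694.
SE = √(0.15469694) = 0.3933.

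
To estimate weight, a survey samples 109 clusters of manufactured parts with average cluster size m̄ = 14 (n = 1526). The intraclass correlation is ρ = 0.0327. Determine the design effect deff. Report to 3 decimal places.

1.425

deff = 1 + (14 − 1)·0.0327 = 1 + 0.4251 = 1.4251.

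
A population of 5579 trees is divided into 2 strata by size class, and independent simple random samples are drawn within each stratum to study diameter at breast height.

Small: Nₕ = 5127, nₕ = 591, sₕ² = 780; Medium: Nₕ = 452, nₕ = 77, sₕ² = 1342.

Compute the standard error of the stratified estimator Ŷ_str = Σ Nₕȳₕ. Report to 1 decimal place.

5800.6

Var(Ŷ_str) = Σₕ Nₕ²(1 − fₕ)sₕ²/nₕ.
Small: 5127²·(1 − 591/5127)·780/591 = 3.0693293 × 10^7.
Medium: 452²·(1 − 77/452)·1342/77 = 2.9541429 × 10^6.
Sum = 3.3647436 × 10^7.
SE = √(3.3647436 × 10^7) = 5800.6.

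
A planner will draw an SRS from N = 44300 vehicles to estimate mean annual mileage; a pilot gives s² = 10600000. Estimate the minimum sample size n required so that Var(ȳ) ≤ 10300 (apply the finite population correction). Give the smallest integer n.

1006

Without fpc, n₀ = s²/D = 10600000/10300 = 1029.1262.
With fpc, (1 − n/N)·s²/n ≤ D requires n ≥ n₀/(1 + n₀/N) = 1029.1262/(1 + 1029.1262/44300) = 1005.7615.
Rounding up, n = 1006.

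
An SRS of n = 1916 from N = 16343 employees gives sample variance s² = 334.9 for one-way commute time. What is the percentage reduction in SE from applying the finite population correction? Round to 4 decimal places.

6.0445

f = n/N = 1916/16343 = 0.11723674.
SE_no-fpc = √(s²/n) = 0.41808041; SE_fpc = √((1−f)s²/n) = 0.39280947.
Ratio = √(1−f) = 0.93955482. Reduction = 100·(1 − 0.93955482) = 6.0445%.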